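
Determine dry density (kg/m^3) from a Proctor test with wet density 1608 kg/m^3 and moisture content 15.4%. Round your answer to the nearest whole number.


Step 1: Dry density = wet density / (1 + w/100)
Step 2: Dry density = 1608 / (1 + 15.4/100)
Step 3: Dry density = 1608 / 1.154
Step 4: Dry density = 1393 kg/m^3

1393


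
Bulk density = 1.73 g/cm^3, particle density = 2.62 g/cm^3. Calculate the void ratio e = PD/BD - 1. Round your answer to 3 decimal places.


Step 1: e = PD / BD - 1
Step 2: e = 2.62 / 1.73 - 1
Step 3: e = 1.51445 - 1
Step 4: e = 0.514

0.514


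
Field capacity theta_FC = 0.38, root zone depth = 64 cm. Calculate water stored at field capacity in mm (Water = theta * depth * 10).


Step 1: Water (mm) = theta_FC * depth (cm) * 10
Step 2: Water = 0.38 * 64 * 10
Step 3: Water = 243.2 mm

243.2


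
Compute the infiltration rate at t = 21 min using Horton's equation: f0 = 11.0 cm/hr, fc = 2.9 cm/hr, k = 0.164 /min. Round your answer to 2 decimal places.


Step 1: f = fc + (f0 - fc) * exp(-k * t)
Step 2: exp(-0.164 * 21) = 0.031937
Step 3: f = 2.9 + (11.0 - 2.9) * 0.031937
Step 4: f = 2.9 + 8.1 * 0.031937
Step 5: f = 3.16 cm/hr

3.16


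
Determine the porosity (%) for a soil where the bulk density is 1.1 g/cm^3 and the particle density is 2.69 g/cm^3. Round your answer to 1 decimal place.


Step 1: Formula: n = 100 * (1 - BD / PD)
Step 2: n = 100 * (1 - 1.1 / 2.69)
Step 3: n = 100 * (1 - 0.40892)
Step 4: n = 59.1%

59.1


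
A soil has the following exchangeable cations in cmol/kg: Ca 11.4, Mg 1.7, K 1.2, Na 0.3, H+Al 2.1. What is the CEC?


Step 1: CEC = Ca + Mg + K + Na + (H+Al)
Step 2: CEC = 11.4 + 1.7 + 1.2 + 0.3 + 2.1
Step 3: CEC = 16.7 cmol/kg

16.7


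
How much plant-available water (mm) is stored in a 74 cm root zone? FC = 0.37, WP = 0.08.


Step 1: Available water = (FC - WP) * depth * 10
Step 2: AW = (0.37 - 0.08) * 74 * 10
Step 3: AW = 0.29 * 74 * 10
Step 4: AW = 214.6 mm

214.6


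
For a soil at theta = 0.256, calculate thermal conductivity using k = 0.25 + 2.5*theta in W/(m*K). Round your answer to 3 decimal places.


Step 1: k = 0.25 + 2.5 * theta
Step 2: k = 0.25 + 2.5 * 0.256
Step 3: k = 0.25 + 0.64
Step 4: k = 0.89 W/(m*K)

0.89


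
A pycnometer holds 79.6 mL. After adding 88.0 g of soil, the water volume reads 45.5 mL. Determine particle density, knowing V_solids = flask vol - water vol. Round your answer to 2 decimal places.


Step 1: Volume of solids = flask volume - water volume with soil
Step 2: V_solids = 79.6 - 45.5 = 34.1 mL
Step 3: Particle density = mass / V_solids = 88.0 / 34.1 = 2.58 g/cm^3

2.58


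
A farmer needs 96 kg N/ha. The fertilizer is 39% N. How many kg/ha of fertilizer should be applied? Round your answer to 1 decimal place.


Step 1: Fertilizer rate = target N / (N content / 100)
Step 2: Rate = 96 / (39 / 100)
Step 3: Rate = 96 / 0.39
Step 4: Rate = 246.2 kg/ha

246.2


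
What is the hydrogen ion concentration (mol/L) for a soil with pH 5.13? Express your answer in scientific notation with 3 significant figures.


Step 1: [H+] = 10^(-pH)
Step 2: [H+] = 10^(-5.13)
Step 3: [H+] = 7.41e-06 mol/L

7.41e-06


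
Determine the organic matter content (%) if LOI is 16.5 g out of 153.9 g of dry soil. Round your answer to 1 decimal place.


Step 1: OM% = 100 * LOI / sample mass
Step 2: OM = 100 * 16.5 / 153.9
Step 3: OM = 10.7%

10.7


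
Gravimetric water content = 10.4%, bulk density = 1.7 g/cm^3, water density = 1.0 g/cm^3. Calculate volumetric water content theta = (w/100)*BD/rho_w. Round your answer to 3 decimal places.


Step 1: theta = (w / 100) * BD / rho_w
Step 2: theta = (10.4 / 100) * 1.7 / 1.0
Step 3: theta = 0.104 * 1.7
Step 4: theta = 0.177

0.177


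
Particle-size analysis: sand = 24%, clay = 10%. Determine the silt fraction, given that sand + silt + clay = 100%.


Step 1: sand + silt + clay = 100%
Step 2: silt = 100 - sand - clay
Step 3: silt = 100 - 24 - 10
Step 4: silt = 66%

66


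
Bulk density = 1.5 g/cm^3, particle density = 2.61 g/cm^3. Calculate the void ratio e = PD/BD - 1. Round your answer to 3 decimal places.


Step 1: e = PD / BD - 1
Step 2: e = 2.61 / 1.5 - 1
Step 3: e = 1.74 - 1
Step 4: e = 0.74

0.74


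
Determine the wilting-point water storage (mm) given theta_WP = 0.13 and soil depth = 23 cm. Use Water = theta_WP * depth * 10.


Step 1: Water (mm) = theta_WP * depth * 10
Step 2: Water = 0.13 * 23 * 10
Step 3: Water = 29.9 mm

29.9


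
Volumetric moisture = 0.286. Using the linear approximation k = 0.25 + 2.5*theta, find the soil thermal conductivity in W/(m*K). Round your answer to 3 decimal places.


Step 1: k = 0.25 + 2.5 * theta
Step 2: k = 0.25 + 2.5 * 0.286
Step 3: k = 0.25 + 0.715
Step 4: k = 0.965 W/(m*K)

0.965


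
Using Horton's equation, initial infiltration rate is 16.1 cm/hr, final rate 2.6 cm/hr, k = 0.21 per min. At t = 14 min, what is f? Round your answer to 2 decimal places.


Step 1: f = fc + (f0 - fc) * exp(-k * t)
Step 2: exp(-0.21 * 14) = 0.052866
Step 3: f = 2.6 + (16.1 - 2.6) * 0.052866
Step 4: f = 2.6 + 13.5 * 0.052866
Step 5: f = 3.31 cm/hr

3.31


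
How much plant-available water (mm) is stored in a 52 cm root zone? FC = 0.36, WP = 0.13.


Step 1: Available water = (FC - WP) * depth * 10
Step 2: AW = (0.36 - 0.13) * 52 * 10
Step 3: AW = 0.23 * 52 * 10
Step 4: AW = 119.6 mm

119.6


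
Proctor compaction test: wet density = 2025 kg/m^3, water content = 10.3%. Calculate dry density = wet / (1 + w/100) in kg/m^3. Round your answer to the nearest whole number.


Step 1: Dry density = wet density / (1 + w/100)
Step 2: Dry density = 2025 / (1 + 10.3/100)
Step 3: Dry density = 2025 / 1.103
Step 4: Dry density = 1836 kg/m^3

1836


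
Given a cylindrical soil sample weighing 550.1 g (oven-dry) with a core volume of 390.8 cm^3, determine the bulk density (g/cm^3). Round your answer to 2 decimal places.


Step 1: Identify the formula: BD = dry mass / volume
Step 2: Substitute values: BD = 550.1 / 390.8
Step 3: BD = 1.41 g/cm^3

1.41


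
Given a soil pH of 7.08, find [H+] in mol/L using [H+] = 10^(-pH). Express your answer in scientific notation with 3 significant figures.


Step 1: [H+] = 10^(-pH)
Step 2: [H+] = 10^(-7.08)
Step 3: [H+] = 8.32e-08 mol/L

8.32e-08


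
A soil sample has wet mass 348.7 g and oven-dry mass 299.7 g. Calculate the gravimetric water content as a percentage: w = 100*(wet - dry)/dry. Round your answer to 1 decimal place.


Step 1: Water mass = wet - dry = 348.7 - 299.7 = 49.0 g
Step 2: w = 100 * water mass / dry mass
Step 3: w = 100 * 49.0 / 299.7 = 16.3%

16.3


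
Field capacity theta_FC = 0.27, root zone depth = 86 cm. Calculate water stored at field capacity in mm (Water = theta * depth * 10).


Step 1: Water (mm) = theta_FC * depth (cm) * 10
Step 2: Water = 0.27 * 86 * 10
Step 3: Water = 232.2 mm

232.2


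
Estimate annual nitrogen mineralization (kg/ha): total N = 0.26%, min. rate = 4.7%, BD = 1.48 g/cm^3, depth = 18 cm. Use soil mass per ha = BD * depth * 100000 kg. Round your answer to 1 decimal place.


Step 1: Soil mass per ha = BD * depth * 100000 = 1.48 * 18 * 100000 = 2664000 kg
Step 2: Total N pool = soil mass * N%/100 = 2664000 * 0.26/100 = 6926.4 kg/ha
Step 3: N mineralized = N pool * rate%/100 = 6926.4 * 4.7/100 = 325.5 kg/ha/yr

325.5


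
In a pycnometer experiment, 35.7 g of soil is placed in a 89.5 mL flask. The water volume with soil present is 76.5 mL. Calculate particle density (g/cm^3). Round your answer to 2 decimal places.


Step 1: Volume of solids = flask volume - water volume with soil
Step 2: V_solids = 89.5 - 76.5 = 13.0 mL
Step 3: Particle density = mass / V_solids = 35.7 / 13.0 = 2.75 g/cm^3

2.75


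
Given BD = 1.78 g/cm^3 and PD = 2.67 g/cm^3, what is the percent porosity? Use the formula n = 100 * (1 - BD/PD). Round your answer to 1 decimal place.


Step 1: Formula: n = 100 * (1 - BD / PD)
Step 2: n = 100 * (1 - 1.78 / 2.67)
Step 3: n = 100 * (1 - 0.66667)
Step 4: n = 33.3%

33.3


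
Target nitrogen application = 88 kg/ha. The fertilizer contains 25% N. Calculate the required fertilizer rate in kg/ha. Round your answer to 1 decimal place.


Step 1: Fertilizer rate = target N / (N content / 100)
Step 2: Rate = 88 / (25 / 100)
Step 3: Rate = 88 / 0.25
Step 4: Rate = 352.0 kg/ha

352.0


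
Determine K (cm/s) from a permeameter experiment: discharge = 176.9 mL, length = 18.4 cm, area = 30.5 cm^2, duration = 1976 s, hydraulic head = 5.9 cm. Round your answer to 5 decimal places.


Step 1: K = Q * L / (A * t * h)
Step 2: Numerator = 176.9 * 18.4 = 3254.96
Step 3: Denominator = 30.5 * 1976 * 5.9 = 355581.2
Step 4: K = 3254.96 / 355581.2 = 0.00915 cm/s

0.00915


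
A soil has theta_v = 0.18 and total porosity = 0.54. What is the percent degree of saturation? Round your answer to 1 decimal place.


Step 1: S = 100 * theta_v / n
Step 2: S = 100 * 0.18 / 0.54
Step 3: S = 33.3%

33.3


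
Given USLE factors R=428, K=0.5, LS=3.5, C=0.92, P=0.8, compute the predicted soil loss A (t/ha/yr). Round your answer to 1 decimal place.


Step 1: A = R * K * LS * C * P
Step 2: R * K = 428 * 0.5 = 214.0
Step 3: (R*K) * LS = 214.0 * 3.5 = 749.0
Step 4: * C * P = 749.0 * 0.92 * 0.8 = 551.3
Step 5: A = 551.3 t/(ha*yr)

551.3


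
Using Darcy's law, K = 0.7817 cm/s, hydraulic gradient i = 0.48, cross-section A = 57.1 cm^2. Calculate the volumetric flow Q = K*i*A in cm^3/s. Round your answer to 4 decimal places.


Step 1: Apply Darcy's law: Q = K * i * A
Step 2: Q = 0.7817 * 0.48 * 57.1
Step 3: Q = 21.4248 cm^3/s

21.4248


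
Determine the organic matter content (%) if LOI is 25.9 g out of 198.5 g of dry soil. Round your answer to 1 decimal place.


Step 1: OM% = 100 * LOI / sample mass
Step 2: OM = 100 * 25.9 / 198.5
Step 3: OM = 13.0%

13.0


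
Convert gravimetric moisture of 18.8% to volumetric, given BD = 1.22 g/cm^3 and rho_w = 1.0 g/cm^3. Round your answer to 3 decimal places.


Step 1: theta = (w / 100) * BD / rho_w
Step 2: theta = (18.8 / 100) * 1.22 / 1.0
Step 3: theta = 0.188 * 1.22
Step 4: theta = 0.229

0.229


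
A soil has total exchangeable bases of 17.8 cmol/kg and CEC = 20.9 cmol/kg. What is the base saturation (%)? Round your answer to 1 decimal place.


Step 1: BS = 100 * (sum of bases) / CEC
Step 2: BS = 100 * 17.8 / 20.9
Step 3: BS = 85.2%

85.2


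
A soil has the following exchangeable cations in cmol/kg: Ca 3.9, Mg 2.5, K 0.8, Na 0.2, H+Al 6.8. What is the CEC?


Step 1: CEC = Ca + Mg + K + Na + (H+Al)
Step 2: CEC = 3.9 + 2.5 + 0.8 + 0.2 + 6.8
Step 3: CEC = 14.2 cmol/kg

14.2


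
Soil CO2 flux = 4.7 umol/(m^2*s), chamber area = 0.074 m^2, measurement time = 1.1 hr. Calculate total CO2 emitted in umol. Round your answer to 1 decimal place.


Step 1: Convert time to seconds: 1.1 hr * 3600 = 3960.0 s
Step 2: Total = flux * area * time_s
Step 3: Total = 4.7 * 0.074 * 3960.0
Step 4: Total = 1377.3 umol

1377.3


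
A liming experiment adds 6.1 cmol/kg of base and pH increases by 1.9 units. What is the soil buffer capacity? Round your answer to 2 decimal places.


Step 1: BC = change in base / change in pH
Step 2: BC = 6.1 / 1.9
Step 3: BC = 3.21 cmol/(kg*pH unit)

3.21


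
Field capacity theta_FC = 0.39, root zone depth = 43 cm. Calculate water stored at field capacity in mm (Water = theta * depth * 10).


Step 1: Water (mm) = theta_FC * depth (cm) * 10
Step 2: Water = 0.39 * 43 * 10
Step 3: Water = 167.7 mm

167.7


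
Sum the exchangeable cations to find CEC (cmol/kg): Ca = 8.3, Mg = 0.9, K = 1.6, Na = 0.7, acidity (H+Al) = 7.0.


Step 1: CEC = Ca + Mg + K + Na + (H+Al)
Step 2: CEC = 8.3 + 0.9 + 1.6 + 0.7 + 7.0
Step 3: CEC = 18.5 cmol/kg

18.5


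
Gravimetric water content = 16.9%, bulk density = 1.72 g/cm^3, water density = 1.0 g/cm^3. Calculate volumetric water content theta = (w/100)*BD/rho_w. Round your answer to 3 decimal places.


Step 1: theta = (w / 100) * BD / rho_w
Step 2: theta = (16.9 / 100) * 1.72 / 1.0
Step 3: theta = 0.169 * 1.72
Step 4: theta = 0.291

0.291


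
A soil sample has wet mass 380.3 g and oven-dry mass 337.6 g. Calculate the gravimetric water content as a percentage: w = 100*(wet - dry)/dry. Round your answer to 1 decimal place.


Step 1: Water mass = wet - dry = 380.3 - 337.6 = 42.7 g
Step 2: w = 100 * water mass / dry mass
Step 3: w = 100 * 42.7 / 337.6 = 12.6%

12.6


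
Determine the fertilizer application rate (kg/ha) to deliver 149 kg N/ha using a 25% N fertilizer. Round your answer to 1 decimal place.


Step 1: Fertilizer rate = target N / (N content / 100)
Step 2: Rate = 149 / (25 / 100)
Step 3: Rate = 149 / 0.25
Step 4: Rate = 596.0 kg/ha

596.0


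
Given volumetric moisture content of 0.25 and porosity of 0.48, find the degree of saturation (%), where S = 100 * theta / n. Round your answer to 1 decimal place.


Step 1: S = 100 * theta_v / n
Step 2: S = 100 * 0.25 / 0.48
Step 3: S = 52.1%

52.1


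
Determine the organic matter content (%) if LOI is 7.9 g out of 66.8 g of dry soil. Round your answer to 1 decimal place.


Step 1: OM% = 100 * LOI / sample mass
Step 2: OM = 100 * 7.9 / 66.8
Step 3: OM = 11.8%

11.8


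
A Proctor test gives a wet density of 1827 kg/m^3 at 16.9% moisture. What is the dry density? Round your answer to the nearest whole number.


Step 1: Dry density = wet density / (1 + w/100)
Step 2: Dry density = 1827 / (1 + 16.9/100)
Step 3: Dry density = 1827 / 1.169
Step 4: Dry density = 1563 kg/m^3

1563


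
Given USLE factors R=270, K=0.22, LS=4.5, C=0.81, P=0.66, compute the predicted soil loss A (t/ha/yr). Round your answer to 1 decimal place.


Step 1: A = R * K * LS * C * P
Step 2: R * K = 270 * 0.22 = 59.4
Step 3: (R*K) * LS = 59.4 * 4.5 = 267.3
Step 4: * C * P = 267.3 * 0.81 * 0.66 = 142.9
Step 5: A = 142.9 t/(ha*yr)

142.9


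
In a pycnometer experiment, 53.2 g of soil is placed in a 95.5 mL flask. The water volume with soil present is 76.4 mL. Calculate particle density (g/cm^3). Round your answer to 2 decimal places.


Step 1: Volume of solids = flask volume - water volume with soil
Step 2: V_solids = 95.5 - 76.4 = 19.1 mL
Step 3: Particle density = mass / V_solids = 53.2 / 19.1 = 2.79 g/cm^3

2.79


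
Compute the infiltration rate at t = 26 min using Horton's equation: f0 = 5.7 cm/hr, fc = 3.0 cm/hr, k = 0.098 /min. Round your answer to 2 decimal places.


Step 1: f = fc + (f0 - fc) * exp(-k * t)
Step 2: exp(-0.098 * 26) = 0.078238
Step 3: f = 3.0 + (5.7 - 3.0) * 0.078238
Step 4: f = 3.0 + 2.7 * 0.078238
Step 5: f = 3.21 cm/hr

3.21


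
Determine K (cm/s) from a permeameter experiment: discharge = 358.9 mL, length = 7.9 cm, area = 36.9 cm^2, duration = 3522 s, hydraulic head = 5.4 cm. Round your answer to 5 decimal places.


Step 1: K = Q * L / (A * t * h)
Step 2: Numerator = 358.9 * 7.9 = 2835.31
Step 3: Denominator = 36.9 * 3522 * 5.4 = 701793.72
Step 4: K = 2835.31 / 701793.72 = 0.00404 cm/s

0.00404


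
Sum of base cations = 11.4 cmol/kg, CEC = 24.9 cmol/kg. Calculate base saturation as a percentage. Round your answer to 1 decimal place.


Step 1: BS = 100 * (sum of bases) / CEC
Step 2: BS = 100 * 11.4 / 24.9
Step 3: BS = 45.8%

45.8


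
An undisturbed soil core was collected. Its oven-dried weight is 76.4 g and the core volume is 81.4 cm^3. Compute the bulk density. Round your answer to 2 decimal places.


Step 1: Identify the formula: BD = dry mass / volume
Step 2: Substitute values: BD = 76.4 / 81.4
Step 3: BD = 0.94 g/cm^3

0.94


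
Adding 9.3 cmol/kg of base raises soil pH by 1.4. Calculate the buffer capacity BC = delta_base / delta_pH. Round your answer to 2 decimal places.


Step 1: BC = change in base / change in pH
Step 2: BC = 9.3 / 1.4
Step 3: BC = 6.64 cmol/(kg*pH unit)

6.64


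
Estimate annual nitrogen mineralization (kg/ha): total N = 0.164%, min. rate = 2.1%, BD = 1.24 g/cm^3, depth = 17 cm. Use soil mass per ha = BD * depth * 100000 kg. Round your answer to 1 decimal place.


Step 1: Soil mass per ha = BD * depth * 100000 = 1.24 * 17 * 100000 = 2108000 kg
Step 2: Total N pool = soil mass * N%/100 = 2108000 * 0.164/100 = 3457.12 kg/ha
Step 3: N mineralized = N pool * rate%/100 = 3457.12 * 2.1/100 = 72.6 kg/ha/yr

72.6


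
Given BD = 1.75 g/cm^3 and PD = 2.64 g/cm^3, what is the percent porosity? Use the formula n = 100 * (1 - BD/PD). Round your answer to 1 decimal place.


Step 1: Formula: n = 100 * (1 - BD / PD)
Step 2: n = 100 * (1 - 1.75 / 2.64)
Step 3: n = 100 * (1 - 0.66288)
Step 4: n = 33.7%

33.7


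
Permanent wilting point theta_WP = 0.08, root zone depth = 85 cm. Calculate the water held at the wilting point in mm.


Step 1: Water (mm) = theta_WP * depth * 10
Step 2: Water = 0.08 * 85 * 10
Step 3: Water = 68.0 mm

68.0


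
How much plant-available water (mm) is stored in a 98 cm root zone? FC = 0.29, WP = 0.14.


Step 1: Available water = (FC - WP) * depth * 10
Step 2: AW = (0.29 - 0.14) * 98 * 10
Step 3: AW = 0.15 * 98 * 10
Step 4: AW = 147.0 mm

147.0


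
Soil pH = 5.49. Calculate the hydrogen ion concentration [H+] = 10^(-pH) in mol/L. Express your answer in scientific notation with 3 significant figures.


Step 1: [H+] = 10^(-pH)
Step 2: [H+] = 10^(-5.49)
Step 3: [H+] = 3.24e-06 mol/L

3.24e-06


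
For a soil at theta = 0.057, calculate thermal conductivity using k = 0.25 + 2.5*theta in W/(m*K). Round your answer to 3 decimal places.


Step 1: k = 0.25 + 2.5 * theta
Step 2: k = 0.25 + 2.5 * 0.057
Step 3: k = 0.25 + 0.143
Step 4: k = 0.393 W/(m*K)

0.393


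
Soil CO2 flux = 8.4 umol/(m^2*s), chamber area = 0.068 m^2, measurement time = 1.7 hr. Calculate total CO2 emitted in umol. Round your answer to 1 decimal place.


Step 1: Convert time to seconds: 1.7 hr * 3600 = 6120.0 s
Step 2: Total = flux * area * time_s
Step 3: Total = 8.4 * 0.068 * 6120.0
Step 4: Total = 3495.7 umol

3495.7


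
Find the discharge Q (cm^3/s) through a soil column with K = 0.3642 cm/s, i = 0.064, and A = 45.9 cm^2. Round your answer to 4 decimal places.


Step 1: Apply Darcy's law: Q = K * i * A
Step 2: Q = 0.3642 * 0.064 * 45.9
Step 3: Q = 1.0699 cm^3/s

1.0699


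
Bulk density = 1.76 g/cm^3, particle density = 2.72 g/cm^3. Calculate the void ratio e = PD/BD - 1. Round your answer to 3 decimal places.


Step 1: e = PD / BD - 1
Step 2: e = 2.72 / 1.76 - 1
Step 3: e = 1.54545 - 1
Step 4: e = 0.545

0.545


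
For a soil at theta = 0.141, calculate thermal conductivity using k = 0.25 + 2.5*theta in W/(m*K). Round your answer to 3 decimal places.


Step 1: k = 0.25 + 2.5 * theta
Step 2: k = 0.25 + 2.5 * 0.141
Step 3: k = 0.25 + 0.353
Step 4: k = 0.603 W/(m*K)

0.603


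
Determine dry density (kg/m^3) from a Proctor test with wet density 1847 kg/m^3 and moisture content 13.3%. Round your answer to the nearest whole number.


Step 1: Dry density = wet density / (1 + w/100)
Step 2: Dry density = 1847 / (1 + 13.3/100)
Step 3: Dry density = 1847 / 1.133
Step 4: Dry density = 1630 kg/m^3

1630


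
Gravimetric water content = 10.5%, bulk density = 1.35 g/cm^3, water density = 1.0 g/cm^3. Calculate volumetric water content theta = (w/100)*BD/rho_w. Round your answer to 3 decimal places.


Step 1: theta = (w / 100) * BD / rho_w
Step 2: theta = (10.5 / 100) * 1.35 / 1.0
Step 3: theta = 0.105 * 1.35
Step 4: theta = 0.142

0.142


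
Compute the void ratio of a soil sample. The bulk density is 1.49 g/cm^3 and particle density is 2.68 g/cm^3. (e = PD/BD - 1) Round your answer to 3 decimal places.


Step 1: e = PD / BD - 1
Step 2: e = 2.68 / 1.49 - 1
Step 3: e = 1.79866 - 1
Step 4: e = 0.799

0.799


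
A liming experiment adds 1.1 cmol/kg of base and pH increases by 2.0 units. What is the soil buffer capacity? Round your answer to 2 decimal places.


Step 1: BC = change in base / change in pH
Step 2: BC = 1.1 / 2.0
Step 3: BC = 0.55 cmol/(kg*pH unit)

0.55


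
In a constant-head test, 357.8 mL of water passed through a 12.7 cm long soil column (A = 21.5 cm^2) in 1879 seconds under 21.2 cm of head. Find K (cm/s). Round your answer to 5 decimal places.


Step 1: K = Q * L / (A * t * h)
Step 2: Numerator = 357.8 * 12.7 = 4544.06
Step 3: Denominator = 21.5 * 1879 * 21.2 = 856448.2
Step 4: K = 4544.06 / 856448.2 = 0.00531 cm/s

0.00531


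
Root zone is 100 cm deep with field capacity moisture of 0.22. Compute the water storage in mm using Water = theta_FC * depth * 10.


Step 1: Water (mm) = theta_FC * depth (cm) * 10
Step 2: Water = 0.22 * 100 * 10
Step 3: Water = 220.0 mm

220.0


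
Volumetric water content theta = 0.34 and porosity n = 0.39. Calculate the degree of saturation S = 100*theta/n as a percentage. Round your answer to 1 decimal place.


Step 1: S = 100 * theta_v / n
Step 2: S = 100 * 0.34 / 0.39
Step 3: S = 87.2%

87.2


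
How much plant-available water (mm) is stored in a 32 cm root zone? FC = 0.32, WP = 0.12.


Step 1: Available water = (FC - WP) * depth * 10
Step 2: AW = (0.32 - 0.12) * 32 * 10
Step 3: AW = 0.2 * 32 * 10
Step 4: AW = 64.0 mm

64.0


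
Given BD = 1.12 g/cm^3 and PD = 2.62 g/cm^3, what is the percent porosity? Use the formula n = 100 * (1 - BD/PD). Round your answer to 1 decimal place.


Step 1: Formula: n = 100 * (1 - BD / PD)
Step 2: n = 100 * (1 - 1.12 / 2.62)
Step 3: n = 100 * (1 - 0.42748)
Step 4: n = 57.3%

57.3


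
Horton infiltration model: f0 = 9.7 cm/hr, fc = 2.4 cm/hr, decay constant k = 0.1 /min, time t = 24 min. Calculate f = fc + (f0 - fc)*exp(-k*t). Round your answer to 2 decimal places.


Step 1: f = fc + (f0 - fc) * exp(-k * t)
Step 2: exp(-0.1 * 24) = 0.090718
Step 3: f = 2.4 + (9.7 - 2.4) * 0.090718
Step 4: f = 2.4 + 7.3 * 0.090718
Step 5: f = 3.06 cm/hr

3.06


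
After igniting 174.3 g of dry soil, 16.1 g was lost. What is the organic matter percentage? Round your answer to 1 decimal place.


Step 1: OM% = 100 * LOI / sample mass
Step 2: OM = 100 * 16.1 / 174.3
Step 3: OM = 9.2%

9.2


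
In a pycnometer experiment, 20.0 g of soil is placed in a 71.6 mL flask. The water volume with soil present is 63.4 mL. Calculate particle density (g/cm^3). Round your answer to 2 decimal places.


Step 1: Volume of solids = flask volume - water volume with soil
Step 2: V_solids = 71.6 - 63.4 = 8.2 mL
Step 3: Particle density = mass / V_solids = 20.0 / 8.2 = 2.44 g/cm^3

2.44


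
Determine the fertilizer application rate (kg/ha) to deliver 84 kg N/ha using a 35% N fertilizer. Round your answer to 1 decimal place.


Step 1: Fertilizer rate = target N / (N content / 100)
Step 2: Rate = 84 / (35 / 100)
Step 3: Rate = 84 / 0.35
Step 4: Rate = 240.0 kg/ha

240.0


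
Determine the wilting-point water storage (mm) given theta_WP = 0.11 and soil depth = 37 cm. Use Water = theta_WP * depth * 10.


Step 1: Water (mm) = theta_WP * depth * 10
Step 2: Water = 0.11 * 37 * 10
Step 3: Water = 40.7 mm

40.7


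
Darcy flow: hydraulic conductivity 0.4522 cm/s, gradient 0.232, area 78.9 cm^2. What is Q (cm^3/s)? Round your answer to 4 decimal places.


Step 1: Apply Darcy's law: Q = K * i * A
Step 2: Q = 0.4522 * 0.232 * 78.9
Step 3: Q = 8.2774 cm^3/s

8.2774


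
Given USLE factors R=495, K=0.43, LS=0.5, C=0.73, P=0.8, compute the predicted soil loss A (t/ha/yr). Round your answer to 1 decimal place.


Step 1: A = R * K * LS * C * P
Step 2: R * K = 495 * 0.43 = 212.85
Step 3: (R*K) * LS = 212.85 * 0.5 = 106.425
Step 4: * C * P = 106.425 * 0.73 * 0.8 = 62.2
Step 5: A = 62.2 t/(ha*yr)

62.2


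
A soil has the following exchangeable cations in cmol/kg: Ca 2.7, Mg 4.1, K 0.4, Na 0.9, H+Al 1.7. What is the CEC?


Step 1: CEC = Ca + Mg + K + Na + (H+Al)
Step 2: CEC = 2.7 + 4.1 + 0.4 + 0.9 + 1.7
Step 3: CEC = 9.8 cmol/kg

9.8


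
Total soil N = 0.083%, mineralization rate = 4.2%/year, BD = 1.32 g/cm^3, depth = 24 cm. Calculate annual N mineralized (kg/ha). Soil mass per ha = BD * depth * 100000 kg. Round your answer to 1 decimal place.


Step 1: Soil mass per ha = BD * depth * 100000 = 1.32 * 24 * 100000 = 3168000 kg
Step 2: Total N pool = soil mass * N%/100 = 3168000 * 0.083/100 = 2629.44 kg/ha
Step 3: N mineralized = N pool * rate%/100 = 2629.44 * 4.2/100 = 110.4 kg/ha/yr

110.4


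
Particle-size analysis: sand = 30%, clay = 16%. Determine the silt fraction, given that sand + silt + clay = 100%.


Step 1: sand + silt + clay = 100%
Step 2: silt = 100 - sand - clay
Step 3: silt = 100 - 30 - 16
Step 4: silt = 54%

54


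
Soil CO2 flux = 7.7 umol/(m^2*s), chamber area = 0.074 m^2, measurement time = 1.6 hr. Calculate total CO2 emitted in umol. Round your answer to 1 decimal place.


Step 1: Convert time to seconds: 1.6 hr * 3600 = 5760.0 s
Step 2: Total = flux * area * time_s
Step 3: Total = 7.7 * 0.074 * 5760.0
Step 4: Total = 3282.0 umol

3282.0


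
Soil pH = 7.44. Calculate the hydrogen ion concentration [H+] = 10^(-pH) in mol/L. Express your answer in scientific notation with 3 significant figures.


Step 1: [H+] = 10^(-pH)
Step 2: [H+] = 10^(-7.44)
Step 3: [H+] = 3.63e-08 mol/L

3.63e-08


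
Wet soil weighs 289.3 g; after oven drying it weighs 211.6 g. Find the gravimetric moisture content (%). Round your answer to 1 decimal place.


Step 1: Water mass = wet - dry = 289.3 - 211.6 = 77.7 g
Step 2: w = 100 * water mass / dry mass
Step 3: w = 100 * 77.7 / 211.6 = 36.7%

36.7


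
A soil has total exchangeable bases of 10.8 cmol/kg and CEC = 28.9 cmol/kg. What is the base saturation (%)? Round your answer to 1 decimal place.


Step 1: BS = 100 * (sum of bases) / CEC
Step 2: BS = 100 * 10.8 / 28.9
Step 3: BS = 37.4%

37.4


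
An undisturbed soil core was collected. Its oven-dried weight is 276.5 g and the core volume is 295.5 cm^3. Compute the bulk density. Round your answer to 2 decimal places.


Step 1: Identify the formula: BD = dry mass / volume
Step 2: Substitute values: BD = 276.5 / 295.5
Step 3: BD = 0.94 g/cm^3

0.94


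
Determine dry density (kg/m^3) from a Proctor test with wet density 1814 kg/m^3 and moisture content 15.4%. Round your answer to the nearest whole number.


Step 1: Dry density = wet density / (1 + w/100)
Step 2: Dry density = 1814 / (1 + 15.4/100)
Step 3: Dry density = 1814 / 1.154
Step 4: Dry density = 1572 kg/m^3

1572


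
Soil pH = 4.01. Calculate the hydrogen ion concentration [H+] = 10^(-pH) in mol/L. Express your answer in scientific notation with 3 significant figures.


Step 1: [H+] = 10^(-pH)
Step 2: [H+] = 10^(-4.01)
Step 3: [H+] = 9.77e-05 mol/L

9.77e-05


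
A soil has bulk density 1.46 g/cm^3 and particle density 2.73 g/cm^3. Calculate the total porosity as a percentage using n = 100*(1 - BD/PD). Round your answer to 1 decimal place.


Step 1: Formula: n = 100 * (1 - BD / PD)
Step 2: n = 100 * (1 - 1.46 / 2.73)
Step 3: n = 100 * (1 - 0.5348)
Step 4: n = 46.5%

46.5


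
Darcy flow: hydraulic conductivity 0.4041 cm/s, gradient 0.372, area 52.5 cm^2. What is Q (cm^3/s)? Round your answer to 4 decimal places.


Step 1: Apply Darcy's law: Q = K * i * A
Step 2: Q = 0.4041 * 0.372 * 52.5
Step 3: Q = 7.8921 cm^3/s

7.8921


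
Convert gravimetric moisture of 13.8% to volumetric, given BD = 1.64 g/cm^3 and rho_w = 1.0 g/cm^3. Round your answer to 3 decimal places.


Step 1: theta = (w / 100) * BD / rho_w
Step 2: theta = (13.8 / 100) * 1.64 / 1.0
Step 3: theta = 0.138 * 1.64
Step 4: theta = 0.226

0.226


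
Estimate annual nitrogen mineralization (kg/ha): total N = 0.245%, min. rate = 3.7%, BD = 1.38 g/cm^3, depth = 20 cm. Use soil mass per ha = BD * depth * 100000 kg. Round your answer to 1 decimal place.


Step 1: Soil mass per ha = BD * depth * 100000 = 1.38 * 20 * 100000 = 2760000 kg
Step 2: Total N pool = soil mass * N%/100 = 2760000 * 0.245/100 = 6762.0 kg/ha
Step 3: N mineralized = N pool * rate%/100 = 6762.0 * 3.7/100 = 250.2 kg/ha/yr

250.2


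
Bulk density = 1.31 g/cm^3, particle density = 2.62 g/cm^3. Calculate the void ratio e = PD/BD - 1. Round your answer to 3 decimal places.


Step 1: e = PD / BD - 1
Step 2: e = 2.62 / 1.31 - 1
Step 3: e = 2.0 - 1
Step 4: e = 1.0

1.0


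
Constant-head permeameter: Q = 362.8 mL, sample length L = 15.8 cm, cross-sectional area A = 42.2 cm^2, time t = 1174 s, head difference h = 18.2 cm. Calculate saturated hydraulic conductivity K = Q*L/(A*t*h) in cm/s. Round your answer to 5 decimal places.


Step 1: K = Q * L / (A * t * h)
Step 2: Numerator = 362.8 * 15.8 = 5732.24
Step 3: Denominator = 42.2 * 1174 * 18.2 = 901678.96
Step 4: K = 5732.24 / 901678.96 = 0.00636 cm/s

0.00636


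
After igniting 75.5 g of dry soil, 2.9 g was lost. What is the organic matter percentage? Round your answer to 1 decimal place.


Step 1: OM% = 100 * LOI / sample mass
Step 2: OM = 100 * 2.9 / 75.5
Step 3: OM = 3.8%

3.8


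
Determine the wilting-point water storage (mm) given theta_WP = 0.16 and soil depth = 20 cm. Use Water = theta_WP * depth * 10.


Step 1: Water (mm) = theta_WP * depth * 10
Step 2: Water = 0.16 * 20 * 10
Step 3: Water = 32.0 mm

32.0


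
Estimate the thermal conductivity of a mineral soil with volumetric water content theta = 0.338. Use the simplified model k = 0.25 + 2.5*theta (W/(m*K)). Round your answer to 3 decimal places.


Step 1: k = 0.25 + 2.5 * theta
Step 2: k = 0.25 + 2.5 * 0.338
Step 3: k = 0.25 + 0.845
Step 4: k = 1.095 W/(m*K)

1.095


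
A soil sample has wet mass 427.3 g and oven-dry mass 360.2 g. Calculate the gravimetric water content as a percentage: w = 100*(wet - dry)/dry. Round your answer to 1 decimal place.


Step 1: Water mass = wet - dry = 427.3 - 360.2 = 67.1 g
Step 2: w = 100 * water mass / dry mass
Step 3: w = 100 * 67.1 / 360.2 = 18.6%

18.6


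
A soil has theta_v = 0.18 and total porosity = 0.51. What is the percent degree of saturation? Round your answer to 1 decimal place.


Step 1: S = 100 * theta_v / n
Step 2: S = 100 * 0.18 / 0.51
Step 3: S = 35.3%

35.3


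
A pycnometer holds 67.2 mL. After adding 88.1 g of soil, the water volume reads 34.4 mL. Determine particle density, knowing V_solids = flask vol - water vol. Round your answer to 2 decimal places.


Step 1: Volume of solids = flask volume - water volume with soil
Step 2: V_solids = 67.2 - 34.4 = 32.8 mL
Step 3: Particle density = mass / V_solids = 88.1 / 32.8 = 2.69 g/cm^3

2.69


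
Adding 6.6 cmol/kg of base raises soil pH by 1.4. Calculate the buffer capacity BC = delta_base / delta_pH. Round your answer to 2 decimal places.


Step 1: BC = change in base / change in pH
Step 2: BC = 6.6 / 1.4
Step 3: BC = 4.71 cmol/(kg*pH unit)

4.71


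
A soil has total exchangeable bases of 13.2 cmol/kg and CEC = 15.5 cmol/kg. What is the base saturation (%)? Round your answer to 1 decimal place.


Step 1: BS = 100 * (sum of bases) / CEC
Step 2: BS = 100 * 13.2 / 15.5
Step 3: BS = 85.2%

85.2


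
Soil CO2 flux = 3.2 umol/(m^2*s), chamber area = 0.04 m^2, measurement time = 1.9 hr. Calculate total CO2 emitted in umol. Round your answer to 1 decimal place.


Step 1: Convert time to seconds: 1.9 hr * 3600 = 6840.0 s
Step 2: Total = flux * area * time_s
Step 3: Total = 3.2 * 0.04 * 6840.0
Step 4: Total = 875.5 umol

875.5


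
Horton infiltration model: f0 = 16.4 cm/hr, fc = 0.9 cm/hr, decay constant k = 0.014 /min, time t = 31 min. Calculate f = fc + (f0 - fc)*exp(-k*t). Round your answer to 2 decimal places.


Step 1: f = fc + (f0 - fc) * exp(-k * t)
Step 2: exp(-0.014 * 31) = 0.647912
Step 3: f = 0.9 + (16.4 - 0.9) * 0.647912
Step 4: f = 0.9 + 15.5 * 0.647912
Step 5: f = 10.94 cm/hr

10.94


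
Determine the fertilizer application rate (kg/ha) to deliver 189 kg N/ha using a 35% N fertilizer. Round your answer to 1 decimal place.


Step 1: Fertilizer rate = target N / (N content / 100)
Step 2: Rate = 189 / (35 / 100)
Step 3: Rate = 189 / 0.35
Step 4: Rate = 540.0 kg/ha

540.0


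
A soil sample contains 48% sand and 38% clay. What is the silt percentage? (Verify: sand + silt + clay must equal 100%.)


Step 1: sand + silt + clay = 100%
Step 2: silt = 100 - sand - clay
Step 3: silt = 100 - 48 - 38
Step 4: silt = 14%

14


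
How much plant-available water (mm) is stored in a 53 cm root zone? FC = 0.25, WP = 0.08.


Step 1: Available water = (FC - WP) * depth * 10
Step 2: AW = (0.25 - 0.08) * 53 * 10
Step 3: AW = 0.17 * 53 * 10
Step 4: AW = 90.1 mm

90.1


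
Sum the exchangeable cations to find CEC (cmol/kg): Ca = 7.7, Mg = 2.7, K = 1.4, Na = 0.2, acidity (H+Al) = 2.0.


Step 1: CEC = Ca + Mg + K + Na + (H+Al)
Step 2: CEC = 7.7 + 2.7 + 1.4 + 0.2 + 2.0
Step 3: CEC = 14.0 cmol/kg

14.0


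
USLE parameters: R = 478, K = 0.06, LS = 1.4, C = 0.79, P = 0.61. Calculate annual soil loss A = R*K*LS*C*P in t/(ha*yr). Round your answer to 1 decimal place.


Step 1: A = R * K * LS * C * P
Step 2: R * K = 478 * 0.06 = 28.68
Step 3: (R*K) * LS = 28.68 * 1.4 = 40.152
Step 4: * C * P = 40.152 * 0.79 * 0.61 = 19.3
Step 5: A = 19.3 t/(ha*yr)

19.3


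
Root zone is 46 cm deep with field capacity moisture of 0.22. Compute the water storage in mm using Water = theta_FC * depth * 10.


Step 1: Water (mm) = theta_FC * depth (cm) * 10
Step 2: Water = 0.22 * 46 * 10
Step 3: Water = 101.2 mm

101.2


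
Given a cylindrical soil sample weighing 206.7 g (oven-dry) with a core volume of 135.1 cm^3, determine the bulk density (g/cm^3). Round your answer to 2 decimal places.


Step 1: Identify the formula: BD = dry mass / volume
Step 2: Substitute values: BD = 206.7 / 135.1
Step 3: BD = 1.53 g/cm^3

1.53


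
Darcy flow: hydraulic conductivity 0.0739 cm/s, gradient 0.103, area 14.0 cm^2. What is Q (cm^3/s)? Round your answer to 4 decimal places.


Step 1: Apply Darcy's law: Q = K * i * A
Step 2: Q = 0.0739 * 0.103 * 14.0
Step 3: Q = 0.1066 cm^3/s

0.1066


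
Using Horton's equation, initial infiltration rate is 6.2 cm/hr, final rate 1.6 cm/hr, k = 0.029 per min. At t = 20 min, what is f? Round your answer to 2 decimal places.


Step 1: f = fc + (f0 - fc) * exp(-k * t)
Step 2: exp(-0.029 * 20) = 0.559898
Step 3: f = 1.6 + (6.2 - 1.6) * 0.559898
Step 4: f = 1.6 + 4.6 * 0.559898
Step 5: f = 4.18 cm/hr

4.18


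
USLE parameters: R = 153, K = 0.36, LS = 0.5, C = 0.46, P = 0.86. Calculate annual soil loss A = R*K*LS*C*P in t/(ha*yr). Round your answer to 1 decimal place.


Step 1: A = R * K * LS * C * P
Step 2: R * K = 153 * 0.36 = 55.08
Step 3: (R*K) * LS = 55.08 * 0.5 = 27.54
Step 4: * C * P = 27.54 * 0.46 * 0.86 = 10.9
Step 5: A = 10.9 t/(ha*yr)

10.9


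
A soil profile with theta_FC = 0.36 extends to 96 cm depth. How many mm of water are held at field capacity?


Step 1: Water (mm) = theta_FC * depth (cm) * 10
Step 2: Water = 0.36 * 96 * 10
Step 3: Water = 345.6 mm

345.6


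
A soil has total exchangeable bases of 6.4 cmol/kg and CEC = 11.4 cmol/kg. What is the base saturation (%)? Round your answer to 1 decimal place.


Step 1: BS = 100 * (sum of bases) / CEC
Step 2: BS = 100 * 6.4 / 11.4
Step 3: BS = 56.1%

56.1


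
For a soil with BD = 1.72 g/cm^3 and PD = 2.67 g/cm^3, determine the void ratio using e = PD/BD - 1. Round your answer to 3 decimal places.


Step 1: e = PD / BD - 1
Step 2: e = 2.67 / 1.72 - 1
Step 3: e = 1.55233 - 1
Step 4: e = 0.552

0.552


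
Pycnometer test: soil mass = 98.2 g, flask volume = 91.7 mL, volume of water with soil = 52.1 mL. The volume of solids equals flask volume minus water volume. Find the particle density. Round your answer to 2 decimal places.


Step 1: Volume of solids = flask volume - water volume with soil
Step 2: V_solids = 91.7 - 52.1 = 39.6 mL
Step 3: Particle density = mass / V_solids = 98.2 / 39.6 = 2.48 g/cm^3

2.48


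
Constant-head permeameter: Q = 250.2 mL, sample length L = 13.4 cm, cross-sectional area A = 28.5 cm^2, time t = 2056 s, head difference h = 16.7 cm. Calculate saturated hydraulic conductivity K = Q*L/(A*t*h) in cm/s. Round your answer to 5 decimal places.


Step 1: K = Q * L / (A * t * h)
Step 2: Numerator = 250.2 * 13.4 = 3352.68
Step 3: Denominator = 28.5 * 2056 * 16.7 = 978553.2
Step 4: K = 3352.68 / 978553.2 = 0.00343 cm/s

0.00343


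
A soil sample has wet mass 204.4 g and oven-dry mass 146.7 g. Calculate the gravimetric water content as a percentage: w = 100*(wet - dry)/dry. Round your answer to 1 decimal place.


Step 1: Water mass = wet - dry = 204.4 - 146.7 = 57.7 g
Step 2: w = 100 * water mass / dry mass
Step 3: w = 100 * 57.7 / 146.7 = 39.3%

39.3


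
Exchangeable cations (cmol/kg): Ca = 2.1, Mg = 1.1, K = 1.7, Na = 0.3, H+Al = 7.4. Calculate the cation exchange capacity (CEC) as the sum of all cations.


Step 1: CEC = Ca + Mg + K + Na + (H+Al)
Step 2: CEC = 2.1 + 1.1 + 1.7 + 0.3 + 7.4
Step 3: CEC = 12.6 cmol/kg

12.6


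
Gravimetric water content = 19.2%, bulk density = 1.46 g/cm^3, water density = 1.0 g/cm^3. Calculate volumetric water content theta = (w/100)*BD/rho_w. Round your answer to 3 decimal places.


Step 1: theta = (w / 100) * BD / rho_w
Step 2: theta = (19.2 / 100) * 1.46 / 1.0
Step 3: theta = 0.192 * 1.46
Step 4: theta = 0.28

0.28


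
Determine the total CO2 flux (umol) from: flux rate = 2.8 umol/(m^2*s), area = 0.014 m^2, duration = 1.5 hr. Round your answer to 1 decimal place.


Step 1: Convert time to seconds: 1.5 hr * 3600 = 5400.0 s
Step 2: Total = flux * area * time_s
Step 3: Total = 2.8 * 0.014 * 5400.0
Step 4: Total = 211.7 umol

211.7


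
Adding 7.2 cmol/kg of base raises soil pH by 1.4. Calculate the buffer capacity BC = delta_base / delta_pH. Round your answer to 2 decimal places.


Step 1: BC = change in base / change in pH
Step 2: BC = 7.2 / 1.4
Step 3: BC = 5.14 cmol/(kg*pH unit)

5.14


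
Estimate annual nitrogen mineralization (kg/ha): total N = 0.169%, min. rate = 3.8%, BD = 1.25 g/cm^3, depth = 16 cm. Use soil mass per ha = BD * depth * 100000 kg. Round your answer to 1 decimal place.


Step 1: Soil mass per ha = BD * depth * 100000 = 1.25 * 16 * 100000 = 2000000 kg
Step 2: Total N pool = soil mass * N%/100 = 2000000 * 0.169/100 = 3380.0 kg/ha
Step 3: N mineralized = N pool * rate%/100 = 3380.0 * 3.8/100 = 128.4 kg/ha/yr

128.4


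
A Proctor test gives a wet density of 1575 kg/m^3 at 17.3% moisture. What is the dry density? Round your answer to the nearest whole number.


Step 1: Dry density = wet density / (1 + w/100)
Step 2: Dry density = 1575 / (1 + 17.3/100)
Step 3: Dry density = 1575 / 1.173
Step 4: Dry density = 1343 kg/m^3

1343


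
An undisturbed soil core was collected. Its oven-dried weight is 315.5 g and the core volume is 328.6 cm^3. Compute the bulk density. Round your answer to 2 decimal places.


Step 1: Identify the formula: BD = dry mass / volume
Step 2: Substitute values: BD = 315.5 / 328.6
Step 3: BD = 0.96 g/cm^3

0.96


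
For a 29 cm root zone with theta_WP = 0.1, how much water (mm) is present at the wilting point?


Step 1: Water (mm) = theta_WP * depth * 10
Step 2: Water = 0.1 * 29 * 10
Step 3: Water = 29.0 mm

29.0


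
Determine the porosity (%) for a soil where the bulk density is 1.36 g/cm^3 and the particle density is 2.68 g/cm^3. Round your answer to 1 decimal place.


Step 1: Formula: n = 100 * (1 - BD / PD)
Step 2: n = 100 * (1 - 1.36 / 2.68)
Step 3: n = 100 * (1 - 0.50746)
Step 4: n = 49.3%

49.3


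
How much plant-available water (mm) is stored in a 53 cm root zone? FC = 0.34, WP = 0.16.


Step 1: Available water = (FC - WP) * depth * 10
Step 2: AW = (0.34 - 0.16) * 53 * 10
Step 3: AW = 0.18 * 53 * 10
Step 4: AW = 95.4 mm

95.4


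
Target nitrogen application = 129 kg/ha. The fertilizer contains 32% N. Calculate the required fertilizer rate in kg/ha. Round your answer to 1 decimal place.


Step 1: Fertilizer rate = target N / (N content / 100)
Step 2: Rate = 129 / (32 / 100)
Step 3: Rate = 129 / 0.32
Step 4: Rate = 403.1 kg/ha

403.1


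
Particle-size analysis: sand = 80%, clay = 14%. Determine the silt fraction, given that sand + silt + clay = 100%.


Step 1: sand + silt + clay = 100%
Step 2: silt = 100 - sand - clay
Step 3: silt = 100 - 80 - 14
Step 4: silt = 6%

6
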